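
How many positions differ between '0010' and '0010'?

Differing positions: none. Hamming distance = 0.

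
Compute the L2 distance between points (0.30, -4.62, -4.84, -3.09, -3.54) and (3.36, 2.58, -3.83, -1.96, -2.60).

(Σ|x_i - y_i|^2)^(1/2) = (|0.3 - 3.36|^2 + |-4.62 - 2.58|^2 + |-4.84 - (-3.83)|^2 + |-3.09 - (-1.96)|^2 + |-3.54 - (-2.6)|^2)^(1/2)
= (3.06^2 + 7.2^2 + 1.01^2 + 1.13^2 + 0.94^2)^(1/2) = (9.3636 + 51.84 + 1.0201 + 1.2769 + 0.8836)^(1/2) = (64.3842)^(1/2) ≈ 8.024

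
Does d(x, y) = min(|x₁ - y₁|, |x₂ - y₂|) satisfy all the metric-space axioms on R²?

No. d fails identity of indiscernibles: take x = (1, 0) and y = (1, 8). Then d(x,y) = min(|1 - 1|, |0 - 8|) = min(0, 8) = 0, yet x ≠ y.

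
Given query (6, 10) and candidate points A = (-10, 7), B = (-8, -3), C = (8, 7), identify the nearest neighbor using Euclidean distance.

Distances: d(A) ≈ 16.2788, d(B) ≈ 19.105, d(C) ≈ 3.6056. Nearest: C = (8, 7) with distance 3.6056.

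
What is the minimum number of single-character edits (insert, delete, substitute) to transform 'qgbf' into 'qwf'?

Let D[i][j] be the edit distance between the first i characters of 'qgbf' and the first j characters of 'qwf', with D[i][0] = i, D[0][j] = j, and D[i][j] = D[i-1][j-1] if the characters match, else 1 + min(D[i-1][j], D[i][j-1], D[i-1][j-1]). Filling the table (rows: prefixes of 'qgbf', columns: prefixes of 'qwf'):
     ε  q  w  f
  ε  0  1  2  3
  q  1  0  1  2
  g  2  1  1  2
  b  3  2  2  2
  f  4  3  3  2
The bottom-right entry gives D[4][3] = 2, so no sequence of fewer than 2 edits works. Backtracking through the table gives one optimal edit sequence (2 edits):
  qgbf → qbf (del g @2)
  qbf → qwf (sub b→w @2)
Edit distance = 2.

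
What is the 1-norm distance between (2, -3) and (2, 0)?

Σ|x_i - y_i| = |2 - 2| + |-3 - 0| = 0 + 3 = 3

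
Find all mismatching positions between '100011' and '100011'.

Differing positions: none. Hamming distance = 0.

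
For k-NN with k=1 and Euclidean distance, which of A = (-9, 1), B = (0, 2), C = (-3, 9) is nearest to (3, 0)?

Distances: d(A) ≈ 12.0416, d(B) ≈ 3.6056, d(C) ≈ 10.8167. Nearest: B = (0, 2) with distance 3.6056.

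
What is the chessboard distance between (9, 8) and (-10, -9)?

max(|x_i - y_i|) = max(|9 - (-10)|, |8 - (-9)|) = max(19, 17) = 19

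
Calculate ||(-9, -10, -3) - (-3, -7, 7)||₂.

√(Σ(x_i - y_i)²) = √((-9 - (-3))² + (-10 - (-7))² + (-3 - 7)²)
= √((-6)² + (-3)² + (-10)²) = √(36 + 9 + 100) = √145 ≈ 12.0416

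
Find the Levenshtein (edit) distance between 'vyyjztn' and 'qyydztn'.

Let D[i][j] be the edit distance between the first i characters of 'vyyjztn' and the first j characters of 'qyydztn', with D[i][0] = i, D[0][j] = j, and D[i][j] = D[i-1][j-1] if the characters match, else 1 + min(D[i-1][j], D[i][j-1], D[i-1][j-1]). Filling the table (rows: prefixes of 'vyyjztn', columns: prefixes of 'qyydztn'):
     ε  q  y  y  d  z  t  n
  ε  0  1  2  3  4  5  6  7
  v  1  1  2  3  4  5  6  7
  y  2  2  1  2  3  4  5  6
  y  3  3  2  1  2  3  4  5
  j  4  4  3  2  2  3  4  5
  z  5  5  4  3  3  2  3  4
  t  6  6  5  4  4  3  2  3
  n  7  7  6  5  5  4  3  2
The bottom-right entry gives D[7][7] = 2, so no sequence of fewer than 2 edits works. Backtracking through the table gives one optimal edit sequence (2 edits):
  vyyjztn → qyyjztn (sub v→q @1)
  qyyjztn → qyydztn (sub j→d @4)
Edit distance = 2.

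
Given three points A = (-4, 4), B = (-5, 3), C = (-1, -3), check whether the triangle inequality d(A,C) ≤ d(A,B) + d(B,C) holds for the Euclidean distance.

d(A,B) = √(1² + 1²) = √2 ≈ 1.4142, d(B,C) = √(4² + 6²) = √52 ≈ 7.2111, d(A,C) = √(3² + 7²) = √58 ≈ 7.6158.
d(A,C) ≈ 7.6158 ≤ 1.4142 + 7.2111 = 8.6253. Triangle inequality is satisfied.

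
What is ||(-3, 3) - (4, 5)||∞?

max(|x_i - y_i|) = max(|-3 - 4|, |3 - 5|) = max(7, 2) = 7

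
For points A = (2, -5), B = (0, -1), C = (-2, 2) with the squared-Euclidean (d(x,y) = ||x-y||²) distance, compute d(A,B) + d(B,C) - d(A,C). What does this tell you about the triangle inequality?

d(A,B) = 2² + 4² = 20, d(B,C) = 2² + 3² = 13, d(A,C) = 4² + 7² = 65.
d(A,B) + d(B,C) - d(A,C) = 20 + 13 - 65 = 33 - 65 = -32. This is < 0, so the triangle inequality FAILS for these points (squared-Euclidean is not a metric).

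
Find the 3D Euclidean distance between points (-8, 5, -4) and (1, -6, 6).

√(Σ(x_i - y_i)²) = √((-8 - 1)² + (5 - (-6))² + (-4 - 6)²)
= √((-9)² + 11² + (-10)²) = √(81 + 121 + 100) = √302 ≈ 17.3781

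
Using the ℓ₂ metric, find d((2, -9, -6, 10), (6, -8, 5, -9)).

√(Σ(x_i - y_i)²) = √((2 - 6)² + (-9 - (-8))² + (-6 - 5)² + (10 - (-9))²)
= √((-4)² + (-1)² + (-11)² + 19²) = √(16 + 1 + 121 + 361) = √499 ≈ 22.3383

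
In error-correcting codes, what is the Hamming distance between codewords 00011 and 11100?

Differing positions: 1, 2, 3, 4, 5. Hamming distance = 5.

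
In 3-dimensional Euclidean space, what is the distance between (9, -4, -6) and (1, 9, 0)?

√(Σ(x_i - y_i)²) = √((9 - 1)² + (-4 - 9)² + (-6 - 0)²)
= √(8² + (-13)² + (-6)²) = √(64 + 169 + 36) = √269 ≈ 16.4012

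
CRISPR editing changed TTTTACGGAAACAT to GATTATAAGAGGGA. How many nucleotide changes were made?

Differing positions: 1, 2, 6, 7, 8, 9, 11, 12, 13, 14. Hamming distance = 10.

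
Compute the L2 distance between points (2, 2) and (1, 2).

(Σ|x_i - y_i|^2)^(1/2) = (|2 - 1|^2 + |2 - 2|^2)^(1/2)
= (1^2 + 0^2)^(1/2) = (1 + 0)^(1/2) = (1)^(1/2) = 1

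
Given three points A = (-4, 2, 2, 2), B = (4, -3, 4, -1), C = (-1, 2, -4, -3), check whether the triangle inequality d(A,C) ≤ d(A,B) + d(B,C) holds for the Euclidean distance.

d(A,B) = √(8² + 5² + 2² + 3²) = √102 ≈ 10.0995, d(B,C) = √(5² + 5² + 8² + 2²) = √118 ≈ 10.8628, d(A,C) = √(3² + 0² + 6² + 5²) = √70 ≈ 8.3666.
d(A,C) ≈ 8.3666 ≤ 10.0995 + 10.8628 = 20.9623. Triangle inequality is satisfied.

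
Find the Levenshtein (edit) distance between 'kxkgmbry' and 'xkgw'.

Let D[i][j] be the edit distance between the first i characters of 'kxkgmbry' and the first j characters of 'xkgw', with D[i][0] = i, D[0][j] = j, and D[i][j] = D[i-1][j-1] if the characters match, else 1 + min(D[i-1][j], D[i][j-1], D[i-1][j-1]). Filling the table (rows: prefixes of 'kxkgmbry', columns: prefixes of 'xkgw'):
     ε  x  k  g  w
  ε  0  1  2  3  4
  k  1  1  1  2  3
  x  2  1  2  2  3
  k  3  2  1  2  3
  g  4  3  2  1  2
  m  5  4  3  2  2
  b  6  5  4  3  3
  r  7  6  5  4  4
  y  8  7  6  5  5
The bottom-right entry gives D[8][4] = 5, so no sequence of fewer than 5 edits works. Backtracking through the table gives one optimal edit sequence (5 edits):
  kxkgmbry → xkgmbry (del k @1)
  xkgmbry → xkgbry (del m @4)
  xkgbry → xkgry (del b @4)
  xkgry → xkgy (del r @4)
  xkgy → xkgw (sub y→w @4)
Edit distance = 5.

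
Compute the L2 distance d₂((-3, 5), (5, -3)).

√(Σ(x_i - y_i)²) = √((-3 - 5)² + (5 - (-3))²)
= √((-8)² + 8²) = √(64 + 64) = √128 ≈ 11.3137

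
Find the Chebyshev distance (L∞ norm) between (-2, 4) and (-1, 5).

max(|x_i - y_i|) = max(|-2 - (-1)|, |4 - 5|) = max(1, 1) = 1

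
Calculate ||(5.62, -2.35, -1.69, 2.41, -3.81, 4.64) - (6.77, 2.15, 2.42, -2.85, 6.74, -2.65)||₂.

√(Σ(x_i - y_i)²) = √((5.62 - 6.77)² + (-2.35 - 2.15)² + (-1.69 - 2.42)² + (2.41 - (-2.85))² + (-3.81 - 6.74)² + (4.64 - (-2.65))²)
= √((-1.15)² + (-4.5)² + (-4.11)² + 5.26² + (-10.55)² + 7.29²) = √(1.3225 + 20.25 + 16.8921 + 27.6676 + 111.3025 + 53.1441) = √230.5788 ≈ 15.1848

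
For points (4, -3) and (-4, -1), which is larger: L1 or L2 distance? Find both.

L1 = |4 - (-4)| + |-3 - (-1)| = 8 + 2 = 10
L2 = √(8² + 2²) = √68 ≈ 8.2462
L1 ≥ L2 always (equality iff movement is along one axis); L1 > L2 here.
Ratio L1/L2 = 10/√68 ≈ 1.2127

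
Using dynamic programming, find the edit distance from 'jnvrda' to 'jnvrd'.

Let D[i][j] be the edit distance between the first i characters of 'jnvrda' and the first j characters of 'jnvrd', with D[i][0] = i, D[0][j] = j, and D[i][j] = D[i-1][j-1] if the characters match, else 1 + min(D[i-1][j], D[i][j-1], D[i-1][j-1]). Filling the table (rows: prefixes of 'jnvrda', columns: prefixes of 'jnvrd'):
     ε  j  n  v  r  d
  ε  0  1  2  3  4  5
  j  1  0  1  2  3  4
  n  2  1  0  1  2  3
  v  3  2  1  0  1  2
  r  4  3  2  1  0  1
  d  5  4  3  2  1  0
  a  6  5  4  3  2  1
The bottom-right entry gives D[6][5] = 1, so no sequence of fewer than 1 edit works. Backtracking through the table gives one optimal edit sequence (1 edit):
  jnvrda → jnvrd (del a @6)
Edit distance = 1.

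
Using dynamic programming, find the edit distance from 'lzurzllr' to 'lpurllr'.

Let D[i][j] be the edit distance between the first i characters of 'lzurzllr' and the first j characters of 'lpurllr', with D[i][0] = i, D[0][j] = j, and D[i][j] = D[i-1][j-1] if the characters match, else 1 + min(D[i-1][j], D[i][j-1], D[i-1][j-1]). Filling the table (rows: prefixes of 'lzurzllr', columns: prefixes of 'lpurllr'):
     ε  l  p  u  r  l  l  r
  ε  0  1  2  3  4  5  6  7
  l  1  0  1  2  3  4  5  6
  z  2  1  1  2  3  4  5  6
  u  3  2  2  1  2  3  4  5
  r  4  3  3  2  1  2  3  4
  z  5  4  4  3  2  2  3  4
  l  6  5  5  4  3  2  2  3
  l  7  6  6  5  4  3  2  3
  r  8  7  7  6  5  4  3  2
The bottom-right entry gives D[8][7] = 2, so no sequence of fewer than 2 edits works. Backtracking through the table gives one optimal edit sequence (2 edits):
  lzurzllr → lpurzllr (sub z→p @2)
  lpurzllr → lpurllr (del z @5)
Edit distance = 2.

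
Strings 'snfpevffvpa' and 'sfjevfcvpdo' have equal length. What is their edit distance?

Let D[i][j] be the edit distance between the first i characters of 'snfpevffvpa' and the first j characters of 'sfjevfcvpdo', with D[i][0] = i, D[0][j] = j, and D[i][j] = D[i-1][j-1] if the characters match, else 1 + min(D[i-1][j], D[i][j-1], D[i-1][j-1]). Filling the table (rows: prefixes of 'snfpevffvpa', columns: prefixes of 'sfjevfcvpdo'):
     ε  s  f  j  e  v  f  c  v  p  d  o
  ε  0  1  2  3  4  5  6  7  8  9 10 11
  s  1  0  1  2  3  4  5  6  7  8  9 10
  n  2  1  1  2  3  4  5  6  7  8  9 10
  f  3  2  1  2  3  4  4  5  6  7  8  9
  p  4  3  2  2  3  4  5  5  6  6  7  8
  e  5  4  3  3  2  3  4  5  6  7  7  8
  v  6  5  4  4  3  2  3  4  5  6  7  8
  f  7  6  5  5  4  3  2  3  4  5  6  7
  f  8  7  6  6  5  4  3  3  4  5  6  7
  v  9  8  7  7  6  5  4  4  3  4  5  6
  p 10  9  8  8  7  6  5  5  4  3  4  5
  a 11 10  9  9  8  7  6  6  5  4  4  5
The bottom-right entry gives D[11][11] = 5, so no sequence of fewer than 5 edits works. Backtracking through the table gives one optimal edit sequence (5 edits):
  snfpevffvpa → sfpevffvpa (del n @2)
  sfpevffvpa → sfjevffvpa (sub p→j @3)
  sfjevffvpa → sfjevfcvpa (sub f→c @7)
  sfjevfcvpa → sfjevfcvpda (ins d @10)
  sfjevfcvpda → sfjevfcvpdo (sub a→o @11)
Edit distance = 5.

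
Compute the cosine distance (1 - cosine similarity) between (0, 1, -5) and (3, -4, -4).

With u = (0, 1, -5), v = (3, -4, -4):
u·v = 0·3 + 1·(-4) + (-5)·(-4) = 0 + (-4) + 20 = 16.
|u| = √(0² + 1² + (-5)²) = √26, |v| = √(3² + (-4)² + (-4)²) = √41, so |u||v| = √(26·41) = √1066.
cos θ = (u·v)/(|u||v|) = 16/√1066 ≈ 0.4901
Cosine distance = 1 - cos θ ≈ 1 - 0.4901 = 0.5099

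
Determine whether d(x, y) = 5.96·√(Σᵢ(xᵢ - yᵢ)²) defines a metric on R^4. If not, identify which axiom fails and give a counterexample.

Yes. The L2 (Euclidean) norm induces a metric on R^4, and multiplying a metric by a positive constant 5.96 > 0 preserves all four axioms: non-negativity (5.96·||x-y|| ≥ 0), identity (5.96·||x-y|| = 0 ⟺ ||x-y|| = 0 ⟺ x = y), symmetry (||x-y|| = ||y-x||), and the triangle inequality (5.96·||x-z|| ≤ 5.96·||x-y|| + 5.96·||y-z||). So d is a metric.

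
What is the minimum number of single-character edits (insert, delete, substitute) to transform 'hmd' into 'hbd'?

Let D[i][j] be the edit distance between the first i characters of 'hmd' and the first j characters of 'hbd', with D[i][0] = i, D[0][j] = j, and D[i][j] = D[i-1][j-1] if the characters match, else 1 + min(D[i-1][j], D[i][j-1], D[i-1][j-1]). Filling the table (rows: prefixes of 'hmd', columns: prefixes of 'hbd'):
     ε  h  b  d
  ε  0  1  2  3
  h  1  0  1  2
  m  2  1  1  2
  d  3  2  2  1
The bottom-right entry gives D[3][3] = 1, so no sequence of fewer than 1 edit works. Backtracking through the table gives one optimal edit sequence (1 edit):
  hmd → hbd (sub m→b @2)
Edit distance = 1.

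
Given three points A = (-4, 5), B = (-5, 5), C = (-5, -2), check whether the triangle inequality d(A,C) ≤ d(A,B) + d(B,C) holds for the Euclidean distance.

d(A,B) = √(1² + 0²) = √1 = 1, d(B,C) = √(0² + 7²) = √49 = 7, d(A,C) = √(1² + 7²) = √50 ≈ 7.0711.
d(A,C) ≈ 7.0711 ≤ 1 + 7 = 8. Triangle inequality is satisfied.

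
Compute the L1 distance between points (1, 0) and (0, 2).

Σ|x_i - y_i| = |1 - 0| + |0 - 2| = 1 + 2 = 3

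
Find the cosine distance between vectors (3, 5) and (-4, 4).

With u = (3, 5), v = (-4, 4):
u·v = 3·(-4) + 5·4 = (-12) + 20 = 8.
|u| = √(3² + 5²) = √34, |v| = √((-4)² + 4²) = √32, so |u||v| = √(34·32) = √1088.
cos θ = (u·v)/(|u||v|) = 8/√1088 ≈ 0.2425
Cosine distance = 1 - cos θ ≈ 1 - 0.2425 = 0.7575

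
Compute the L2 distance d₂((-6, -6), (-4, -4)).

√(Σ(x_i - y_i)²) = √((-6 - (-4))² + (-6 - (-4))²)
= √((-2)² + (-2)²) = √(4 + 4) = √8 ≈ 2.8284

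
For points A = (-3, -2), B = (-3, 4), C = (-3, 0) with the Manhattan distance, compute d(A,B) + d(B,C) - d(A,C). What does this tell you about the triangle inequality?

d(A,B) = 0 + 6 = 6, d(B,C) = 0 + 4 = 4, d(A,C) = 0 + 2 = 2.
d(A,B) + d(B,C) - d(A,C) = 6 + 4 - 2 = 10 - 2 = 8. This is ≥ 0, so the triangle inequality holds for these points.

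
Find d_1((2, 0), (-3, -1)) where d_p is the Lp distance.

Σ|x_i - y_i| = |2 - (-3)| + |0 - (-1)| = 5 + 1 = 6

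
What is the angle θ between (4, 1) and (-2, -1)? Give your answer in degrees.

With u = (4, 1), v = (-2, -1):
u·v = 4·(-2) + 1·(-1) = (-8) + (-1) = -9.
|u| = √(4² + 1²) = √17, |v| = √((-2)² + (-1)²) = √5, so |u||v| = √(17·5) = √85.
cos θ = (u·v)/(|u||v|) = -9/√85 ≈ -0.976187
θ = arccos(-0.976187) ≈ 167.47°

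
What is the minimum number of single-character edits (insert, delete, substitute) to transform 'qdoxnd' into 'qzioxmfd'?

Let D[i][j] be the edit distance between the first i characters of 'qdoxnd' and the first j characters of 'qzioxmfd', with D[i][0] = i, D[0][j] = j, and D[i][j] = D[i-1][j-1] if the characters match, else 1 + min(D[i-1][j], D[i][j-1], D[i-1][j-1]). Filling the table (rows: prefixes of 'qdoxnd', columns: prefixes of 'qzioxmfd'):
     ε  q  z  i  o  x  m  f  d
  ε  0  1  2  3  4  5  6  7  8
  q  1  0  1  2  3  4  5  6  7
  d  2  1  1  2  3  4  5  6  6
  o  3  2  2  2  2  3  4  5  6
  x  4  3  3  3  3  2  3  4  5
  n  5  4  4  4  4  3  3  4  5
  d  6  5  5  5  5  4  4  4  4
The bottom-right entry gives D[6][8] = 4, so no sequence of fewer than 4 edits works. Backtracking through the table gives one optimal edit sequence (4 edits):
  qdoxnd → qzdoxnd (ins z @2)
  qzdoxnd → qzioxnd (sub d→i @3)
  qzioxnd → qzioxmnd (ins m @6)
  qzioxmnd → qzioxmfd (sub n→f @7)
Edit distance = 4.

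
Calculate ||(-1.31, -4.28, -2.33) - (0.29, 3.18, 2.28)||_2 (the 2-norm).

(Σ|x_i - y_i|^2)^(1/2) = (|-1.31 - 0.29|^2 + |-4.28 - 3.18|^2 + |-2.33 - 2.28|^2)^(1/2)
= (1.6^2 + 7.46^2 + 4.61^2)^(1/2) = (2.56 + 55.6516 + 21.2521)^(1/2) = (79.4637)^(1/2) ≈ 8.9142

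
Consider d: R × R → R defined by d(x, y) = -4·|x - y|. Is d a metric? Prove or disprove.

No. With c = -4 < 0, d fails non-negativity: d(1, 7) = -4·|1 - 7| = -4·6 = -24 < 0.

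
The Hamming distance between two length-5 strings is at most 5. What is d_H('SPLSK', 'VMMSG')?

Differing positions: 1, 2, 3, 5. Hamming distance = 4. The maximum possible Hamming distance for length-5 strings is 5, so d_H/5 = 4/5 = 0.8.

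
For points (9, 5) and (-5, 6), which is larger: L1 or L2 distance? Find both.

L1 = |9 - (-5)| + |5 - 6| = 14 + 1 = 15
L2 = √(14² + 1²) = √197 ≈ 14.0357
L1 ≥ L2 always (equality iff movement is along one axis); L1 > L2 here.
Ratio L1/L2 = 15/√197 ≈ 1.0687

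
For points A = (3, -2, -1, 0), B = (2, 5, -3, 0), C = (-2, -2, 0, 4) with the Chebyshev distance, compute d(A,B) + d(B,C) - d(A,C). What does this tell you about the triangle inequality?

d(A,B) = max(1, 7, 2, 0) = 7, d(B,C) = max(4, 7, 3, 4) = 7, d(A,C) = max(5, 0, 1, 4) = 5.
d(A,B) + d(B,C) - d(A,C) = 7 + 7 - 5 = 14 - 5 = 9. This is ≥ 0, so the triangle inequality holds for these points.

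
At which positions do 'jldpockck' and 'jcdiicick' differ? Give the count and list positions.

Differing positions: 2, 4, 5, 7. Hamming distance = 4.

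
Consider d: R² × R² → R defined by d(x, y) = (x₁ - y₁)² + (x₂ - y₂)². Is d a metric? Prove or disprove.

No. The squared Euclidean distance fails the triangle inequality. Counterexample: x = (0, 0), y = (4, 5), z = (8, 10). d(x,z) = 8² + 10² = 164, but d(x,y) + d(y,z) = (4² + 5²) + (4² + 5²) = 41 + 41 = 82. Since 164 > 82, the triangle inequality is violated. (Note: √d, the ordinary Euclidean distance, IS a metric.)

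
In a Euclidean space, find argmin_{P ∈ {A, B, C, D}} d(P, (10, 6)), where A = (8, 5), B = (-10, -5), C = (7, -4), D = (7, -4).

Distances: d(A) ≈ 2.2361, d(B) ≈ 22.8254, d(C) ≈ 10.4403, d(D) ≈ 10.4403. Nearest: A = (8, 5) with distance 2.2361.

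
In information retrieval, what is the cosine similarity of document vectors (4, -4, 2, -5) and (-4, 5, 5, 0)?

With u = (4, -4, 2, -5), v = (-4, 5, 5, 0):
u·v = 4·(-4) + (-4)·5 + 2·5 + (-5)·0 = (-16) + (-20) + 10 + 0 = -26.
|u| = √(4² + (-4)² + 2² + (-5)²) = √61, |v| = √((-4)² + 5² + 5² + 0²) = √66, so |u||v| = √(61·66) = √4026.
cos θ = (u·v)/(|u||v|) = -26/√4026 ≈ -0.4098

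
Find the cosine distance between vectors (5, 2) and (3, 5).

With u = (5, 2), v = (3, 5):
u·v = 5·3 + 2·5 = 15 + 10 = 25.
|u| = √(5² + 2²) = √29, |v| = √(3² + 5²) = √34, so |u||v| = √(29·34) = √986.
cos θ = (u·v)/(|u||v|) = 25/√986 ≈ 0.7962
Cosine distance = 1 - cos θ ≈ 1 - 0.7962 = 0.2038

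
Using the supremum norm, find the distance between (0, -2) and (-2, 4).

max(|x_i - y_i|) = max(|0 - (-2)|, |-2 - 4|) = max(2, 6) = 6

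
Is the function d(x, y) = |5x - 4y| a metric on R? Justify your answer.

No. d fails symmetry: d(7, 8) = |5·7 - 4·8| = |3| = 3, but d(8, 7) = |5·8 - 4·7| = |12| = 12. Since 3 ≠ 12, d(x,y) ≠ d(y,x) in general.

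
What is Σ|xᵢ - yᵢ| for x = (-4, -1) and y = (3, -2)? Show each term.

Σ|x_i - y_i| = |-4 - 3| + |-1 - (-2)| = 7 + 1 = 8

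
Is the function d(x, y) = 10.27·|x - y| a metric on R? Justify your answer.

Yes. Since |x - y| is a metric on R and 10.27 > 0, the positive scalar multiple 10.27·|x - y| is also a metric: scaling by a positive constant preserves non-negativity, identity (d=0 ⟺ |x-y|=0 ⟺ x=y), symmetry, and the triangle inequality.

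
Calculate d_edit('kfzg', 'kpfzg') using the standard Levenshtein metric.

Let D[i][j] be the edit distance between the first i characters of 'kfzg' and the first j characters of 'kpfzg', with D[i][0] = i, D[0][j] = j, and D[i][j] = D[i-1][j-1] if the characters match, else 1 + min(D[i-1][j], D[i][j-1], D[i-1][j-1]). Filling the table (rows: prefixes of 'kfzg', columns: prefixes of 'kpfzg'):
     ε  k  p  f  z  g
  ε  0  1  2  3  4  5
  k  1  0  1  2  3  4
  f  2  1  1  1  2  3
  z  3  2  2  2  1  2
  g  4  3  3  3  2  1
The bottom-right entry gives D[4][5] = 1, so no sequence of fewer than 1 edit works. Backtracking through the table gives one optimal edit sequence (1 edit):
  kfzg → kpfzg (ins p @2)
Edit distance = 1.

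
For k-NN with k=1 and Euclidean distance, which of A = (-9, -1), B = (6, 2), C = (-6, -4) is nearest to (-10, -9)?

Distances: d(A) ≈ 8.0623, d(B) ≈ 19.4165, d(C) ≈ 6.4031. Nearest: C = (-6, -4) with distance 6.4031.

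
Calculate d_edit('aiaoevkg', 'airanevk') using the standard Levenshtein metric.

Let D[i][j] be the edit distance between the first i characters of 'aiaoevkg' and the first j characters of 'airanevk', with D[i][0] = i, D[0][j] = j, and D[i][j] = D[i-1][j-1] if the characters match, else 1 + min(D[i-1][j], D[i][j-1], D[i-1][j-1]). Filling the table (rows: prefixes of 'aiaoevkg', columns: prefixes of 'airanevk'):
     ε  a  i  r  a  n  e  v  k
  ε  0  1  2  3  4  5  6  7  8
  a  1  0  1  2  3  4  5  6  7
  i  2  1  0  1  2  3  4  5  6
  a  3  2  1  1  1  2  3  4  5
  o  4  3  2  2  2  2  3  4  5
  e  5  4  3  3  3  3  2  3  4
  v  6  5  4  4  4  4  3  2  3
  k  7  6  5  5  5  5  4  3  2
  g  8  7  6  6  6  6  5  4  3
The bottom-right entry gives D[8][8] = 3, so no sequence of fewer than 3 edits works. Backtracking through the table gives one optimal edit sequence (3 edits):
  aiaoevkg → airaoevkg (ins r @3)
  airaoevkg → airanevkg (sub o→n @5)
  airanevkg → airanevk (del g @9)
Edit distance = 3.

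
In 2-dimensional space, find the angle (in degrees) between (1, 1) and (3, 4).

With u = (1, 1), v = (3, 4):
u·v = 1·3 + 1·4 = 3 + 4 = 7.
|u| = √(1² + 1²) = √2, |v| = √(3² + 4²) = √25, so |u||v| = √(2·25) = √50.
cos θ = (u·v)/(|u||v|) = 7/√50 ≈ 0.989949
θ = arccos(0.989949) ≈ 8.13°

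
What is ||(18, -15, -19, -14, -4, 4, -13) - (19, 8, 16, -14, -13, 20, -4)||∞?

max(|x_i - y_i|) = max(|18 - 19|, |-15 - 8|, |-19 - 16|, |-14 - (-14)|, |-4 - (-13)|, |4 - 20|, |-13 - (-4)|) = max(1, 23, 35, 0, 9, 16, 9) = 35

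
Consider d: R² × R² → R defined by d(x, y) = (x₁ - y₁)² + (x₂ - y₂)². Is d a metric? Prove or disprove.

No. The squared Euclidean distance fails the triangle inequality. Counterexample: x = (0, 0), y = (5, 1), z = (10, 2). d(x,z) = 10² + 2² = 104, but d(x,y) + d(y,z) = (5² + 1²) + (5² + 1²) = 26 + 26 = 52. Since 104 > 52, the triangle inequality is violated. (Note: √d, the ordinary Euclidean distance, IS a metric.)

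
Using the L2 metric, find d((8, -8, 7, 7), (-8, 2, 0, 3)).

√(Σ(x_i - y_i)²) = √((8 - (-8))² + (-8 - 2)² + (7 - 0)² + (7 - 3)²)
= √(16² + (-10)² + 7² + 4²) = √(256 + 100 + 49 + 16) = √421 ≈ 20.5183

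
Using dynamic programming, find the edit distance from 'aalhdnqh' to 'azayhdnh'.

Let D[i][j] be the edit distance between the first i characters of 'aalhdnqh' and the first j characters of 'azayhdnh', with D[i][0] = i, D[0][j] = j, and D[i][j] = D[i-1][j-1] if the characters match, else 1 + min(D[i-1][j], D[i][j-1], D[i-1][j-1]). Filling the table (rows: prefixes of 'aalhdnqh', columns: prefixes of 'azayhdnh'):
     ε  a  z  a  y  h  d  n  h
  ε  0  1  2  3  4  5  6  7  8
  a  1  0  1  2  3  4  5  6  7
  a  2  1  1  1  2  3  4  5  6
  l  3  2  2  2  2  3  4  5  6
  h  4  3  3  3  3  2  3  4  5
  d  5  4  4  4  4  3  2  3  4
  n  6  5  5  5  5  4  3  2  3
  q  7  6  6  6  6  5  4  3  3
  h  8  7  7  7  7  6  5  4  3
The bottom-right entry gives D[8][8] = 3, so no sequence of fewer than 3 edits works. Backtracking through the table gives one optimal edit sequence (3 edits):
  aalhdnqh → azalhdnqh (ins z @2)
  azalhdnqh → azayhdnqh (sub l→y @4)
  azayhdnqh → azayhdnh (del q @8)
Edit distance = 3.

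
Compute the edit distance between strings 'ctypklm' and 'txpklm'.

Let D[i][j] be the edit distance between the first i characters of 'ctypklm' and the first j characters of 'txpklm', with D[i][0] = i, D[0][j] = j, and D[i][j] = D[i-1][j-1] if the characters match, else 1 + min(D[i-1][j], D[i][j-1], D[i-1][j-1]). Filling the table (rows: prefixes of 'ctypklm', columns: prefixes of 'txpklm'):
     ε  t  x  p  k  l  m
  ε  0  1  2  3  4  5  6
  c  1  1  2  3  4  5  6
  t  2  1  2  3  4  5  6
  y  3  2  2  3  4  5  6
  p  4  3  3  2  3  4  5
  k  5  4  4  3  2  3  4
  l  6  5  5  4  3  2  3
  m  7  6  6  5  4  3  2
The bottom-right entry gives D[7][6] = 2, so no sequence of fewer than 2 edits works. Backtracking through the table gives one optimal edit sequence (2 edits):
  ctypklm → typklm (del c @1)
  typklm → txpklm (sub y→x @2)
Edit distance = 2.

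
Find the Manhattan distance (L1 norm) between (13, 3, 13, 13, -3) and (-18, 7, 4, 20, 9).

Σ|x_i - y_i| = |13 - (-18)| + |3 - 7| + |13 - 4| + |13 - 20| + |-3 - 9| = 31 + 4 + 9 + 7 + 12 = 63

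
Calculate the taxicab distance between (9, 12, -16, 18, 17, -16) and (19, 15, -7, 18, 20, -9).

Σ|x_i - y_i| = |9 - 19| + |12 - 15| + |-16 - (-7)| + |18 - 18| + |17 - 20| + |-16 - (-9)| = 10 + 3 + 9 + 0 + 3 + 7 = 32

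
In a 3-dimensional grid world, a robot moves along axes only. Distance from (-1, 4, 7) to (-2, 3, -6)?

Σ|x_i - y_i| = |-1 - (-2)| + |4 - 3| + |7 - (-6)| = 1 + 1 + 13 = 15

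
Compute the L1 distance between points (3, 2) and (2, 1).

Σ|x_i - y_i| = |3 - 2| + |2 - 1| = 1 + 1 = 2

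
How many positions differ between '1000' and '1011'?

Differing positions: 3, 4. Hamming distance = 2.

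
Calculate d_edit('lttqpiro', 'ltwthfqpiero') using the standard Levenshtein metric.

Let D[i][j] be the edit distance between the first i characters of 'lttqpiro' and the first j characters of 'ltwthfqpiero', with D[i][0] = i, D[0][j] = j, and D[i][j] = D[i-1][j-1] if the characters match, else 1 + min(D[i-1][j], D[i][j-1], D[i-1][j-1]). Filling the table (rows: prefixes of 'lttqpiro', columns: prefixes of 'ltwthfqpiero'):
     ε  l  t  w  t  h  f  q  p  i  e  r  o
  ε  0  1  2  3  4  5  6  7  8  9 10 11 12
  l  1  0  1  2  3  4  5  6  7  8  9 10 11
  t  2  1  0  1  2  3  4  5  6  7  8  9 10
  t  3  2  1  1  1  2  3  4  5  6  7  8  9
  q  4  3  2  2  2  2  3  3  4  5  6  7  8
  p  5  4  3  3  3  3  3  4  3  4  5  6  7
  i  6  5  4  4  4  4  4  4  4  3  4  5  6
  r  7  6  5  5  5  5  5  5  5  4  4  4  5
  o  8  7  6  6  6  6  6  6  6  5  5  5  4
The bottom-right entry gives D[8][12] = 4, so no sequence of fewer than 4 edits works. Backtracking through the table gives one optimal edit sequence (4 edits):
  lttqpiro → ltwtqpiro (ins w @3)
  ltwtqpiro → ltwthqpiro (ins h @5)
  ltwthqpiro → ltwthfqpiro (ins f @6)
  ltwthfqpiro → ltwthfqpiero (ins e @10)
Edit distance = 4.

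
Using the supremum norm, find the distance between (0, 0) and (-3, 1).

max(|x_i - y_i|) = max(|0 - (-3)|, |0 - 1|) = max(3, 1) = 3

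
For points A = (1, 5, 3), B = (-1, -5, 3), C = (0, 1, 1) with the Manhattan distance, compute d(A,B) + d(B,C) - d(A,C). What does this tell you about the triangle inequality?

d(A,B) = 2 + 10 + 0 = 12, d(B,C) = 1 + 6 + 2 = 9, d(A,C) = 1 + 4 + 2 = 7.
d(A,B) + d(B,C) - d(A,C) = 12 + 9 - 7 = 21 - 7 = 14. This is ≥ 0, so the triangle inequality holds for these points.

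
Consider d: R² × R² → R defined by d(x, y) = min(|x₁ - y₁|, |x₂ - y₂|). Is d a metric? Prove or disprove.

No. d fails identity of indiscernibles: take x = (-5, 0) and y = (-5, 8). Then d(x,y) = min(|-5 - (-5)|, |0 - 8|) = min(0, 8) = 0, yet x ≠ y.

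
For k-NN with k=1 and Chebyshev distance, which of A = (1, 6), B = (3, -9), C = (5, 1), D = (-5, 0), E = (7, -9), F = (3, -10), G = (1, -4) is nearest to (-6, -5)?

Distances: d(A) = 11, d(B) = 9, d(C) = 11, d(D) = 5, d(E) = 13, d(F) = 9, d(G) = 7. Nearest: D = (-5, 0) with distance 5.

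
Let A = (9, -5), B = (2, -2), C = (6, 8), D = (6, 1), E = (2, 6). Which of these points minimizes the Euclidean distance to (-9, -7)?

Distances: d(A) ≈ 18.1108, d(B) ≈ 12.083, d(C) ≈ 21.2132, d(D) = 17, d(E) ≈ 17.0294. Nearest: B = (2, -2) with distance 12.083.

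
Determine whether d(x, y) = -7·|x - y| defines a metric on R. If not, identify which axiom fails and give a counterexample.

No. With c = -7 < 0, d fails non-negativity: d(4, 6) = -7·|4 - 6| = -7·2 = -14 < 0.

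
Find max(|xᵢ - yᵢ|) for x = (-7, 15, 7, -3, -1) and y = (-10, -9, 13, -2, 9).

max(|x_i - y_i|) = max(|-7 - (-10)|, |15 - (-9)|, |7 - 13|, |-3 - (-2)|, |-1 - 9|) = max(3, 24, 6, 1, 10) = 24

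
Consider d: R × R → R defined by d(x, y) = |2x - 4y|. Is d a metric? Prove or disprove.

No. d fails symmetry: d(9, 1) = |2·9 - 4·1| = |14| = 14, but d(1, 9) = |2·1 - 4·9| = |-34| = 34. Since 14 ≠ 34, d(x,y) ≠ d(y,x) in general.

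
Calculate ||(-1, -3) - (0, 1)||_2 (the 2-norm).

(Σ|x_i - y_i|^2)^(1/2) = (|-1 - 0|^2 + |-3 - 1|^2)^(1/2)
= (1^2 + 4^2)^(1/2) = (1 + 16)^(1/2) = (17)^(1/2) ≈ 4.1231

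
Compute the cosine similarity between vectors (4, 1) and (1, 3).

With u = (4, 1), v = (1, 3):
u·v = 4·1 + 1·3 = 4 + 3 = 7.
|u| = √(4² + 1²) = √17, |v| = √(1² + 3²) = √10, so |u||v| = √(17·10) = √170.
cos θ = (u·v)/(|u||v|) = 7/√170 ≈ 0.5369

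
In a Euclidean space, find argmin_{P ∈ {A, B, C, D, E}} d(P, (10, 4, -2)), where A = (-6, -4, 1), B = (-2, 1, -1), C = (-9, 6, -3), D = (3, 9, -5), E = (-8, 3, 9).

Distances: d(A) ≈ 18.1384, d(B) ≈ 12.4097, d(C) ≈ 19.1311, d(D) ≈ 9.1104, d(E) ≈ 21.1187. Nearest: D = (3, 9, -5) with distance 9.1104.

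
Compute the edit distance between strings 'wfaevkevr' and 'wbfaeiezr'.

Let D[i][j] be the edit distance between the first i characters of 'wfaevkevr' and the first j characters of 'wbfaeiezr', with D[i][0] = i, D[0][j] = j, and D[i][j] = D[i-1][j-1] if the characters match, else 1 + min(D[i-1][j], D[i][j-1], D[i-1][j-1]). Filling the table (rows: prefixes of 'wfaevkevr', columns: prefixes of 'wbfaeiezr'):
     ε  w  b  f  a  e  i  e  z  r
  ε  0  1  2  3  4  5  6  7  8  9
  w  1  0  1  2  3  4  5  6  7  8
  f  2  1  1  1  2  3  4  5  6  7
  a  3  2  2  2  1  2  3  4  5  6
  e  4  3  3  3  2  1  2  3  4  5
  v  5  4  4  4  3  2  2  3  4  5
  k  6  5  5  5  4  3  3  3  4  5
  e  7  6  6  6  5  4  4  3  4  5
  v  8  7  7  7  6  5  5  4  4  5
  r  9  8  8  8  7  6  6  5  5  4
The bottom-right entry gives D[9][9] = 4, so no sequence of fewer than 4 edits works. Backtracking through the table gives one optimal edit sequence (4 edits):
  wfaevkevr → wbfaevkevr (ins b @2)
  wbfaevkevr → wbfaekevr (del v @6)
  wbfaekevr → wbfaeievr (sub k→i @6)
  wbfaeievr → wbfaeiezr (sub v→z @8)
Edit distance = 4.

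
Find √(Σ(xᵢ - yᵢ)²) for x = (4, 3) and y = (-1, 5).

√(Σ(x_i - y_i)²) = √((4 - (-1))² + (3 - 5)²)
= √(5² + (-2)²) = √(25 + 4) = √29 ≈ 5.3852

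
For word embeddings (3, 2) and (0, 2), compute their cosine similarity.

With u = (3, 2), v = (0, 2):
u·v = 3·0 + 2·2 = 0 + 4 = 4.
|u| = √(3² + 2²) = √13, |v| = √(0² + 2²) = √4, so |u||v| = √(13·4) = √52.
cos θ = (u·v)/(|u||v|) = 4/√52 ≈ 0.5547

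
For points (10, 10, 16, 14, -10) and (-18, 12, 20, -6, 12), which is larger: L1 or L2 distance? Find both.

L1 = |10 - (-18)| + |10 - 12| + |16 - 20| + |14 - (-6)| + |-10 - 12| = 28 + 2 + 4 + 20 + 22 = 76
L2 = √(28² + 2² + 4² + 20² + 22²) = √1688 ≈ 41.0853
L1 ≥ L2 always (equality iff movement is along one axis); L1 > L2 here.
Ratio L1/L2 = 76/√1688 ≈ 1.8498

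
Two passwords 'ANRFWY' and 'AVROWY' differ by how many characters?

Differing positions: 2, 4. Hamming distance = 2.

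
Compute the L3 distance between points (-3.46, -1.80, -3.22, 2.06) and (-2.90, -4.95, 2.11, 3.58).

(Σ|x_i - y_i|^3)^(1/3) = (|-3.46 - (-2.9)|^3 + |-1.8 - (-4.95)|^3 + |-3.22 - 2.11|^3 + |2.06 - 3.58|^3)^(1/3)
= (0.56^3 + 3.15^3 + 5.33^3 + 1.52^3)^(1/3) ≈ (0.1756 + 31.2559 + 151.4194 + 3.5118)^(1/3) = (186.3627)^(1/3) ≈ 5.712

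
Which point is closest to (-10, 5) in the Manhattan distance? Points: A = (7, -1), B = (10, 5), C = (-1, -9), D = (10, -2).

Distances: d(A) = 23, d(B) = 20, d(C) = 23, d(D) = 27. Nearest: B = (10, 5) with distance 20.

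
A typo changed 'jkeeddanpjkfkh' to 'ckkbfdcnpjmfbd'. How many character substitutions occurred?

Differing positions: 1, 3, 4, 5, 7, 11, 13, 14. Hamming distance = 8.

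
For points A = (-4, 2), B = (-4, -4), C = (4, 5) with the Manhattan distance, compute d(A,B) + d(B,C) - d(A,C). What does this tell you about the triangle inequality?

d(A,B) = 0 + 6 = 6, d(B,C) = 8 + 9 = 17, d(A,C) = 8 + 3 = 11.
d(A,B) + d(B,C) - d(A,C) = 6 + 17 - 11 = 23 - 11 = 12. This is ≥ 0, so the triangle inequality holds for these points.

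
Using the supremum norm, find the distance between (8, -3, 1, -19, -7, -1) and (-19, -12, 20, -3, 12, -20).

max(|x_i - y_i|) = max(|8 - (-19)|, |-3 - (-12)|, |1 - 20|, |-19 - (-3)|, |-7 - 12|, |-1 - (-20)|) = max(27, 9, 19, 16, 19, 19) = 27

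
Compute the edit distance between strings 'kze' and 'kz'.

Let D[i][j] be the edit distance between the first i characters of 'kze' and the first j characters of 'kz', with D[i][0] = i, D[0][j] = j, and D[i][j] = D[i-1][j-1] if the characters match, else 1 + min(D[i-1][j], D[i][j-1], D[i-1][j-1]). Filling the table (rows: prefixes of 'kze', columns: prefixes of 'kz'):
     ε  k  z
  ε  0  1  2
  k  1  0  1
  z  2  1  0
  e  3  2  1
The bottom-right entry gives D[3][2] = 1, so no sequence of fewer than 1 edit works. Backtracking through the table gives one optimal edit sequence (1 edit):
  kze → kz (del e @3)
Edit distance = 1.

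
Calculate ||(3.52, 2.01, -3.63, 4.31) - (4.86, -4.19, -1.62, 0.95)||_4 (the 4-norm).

(Σ|x_i - y_i|^4)^(1/4) = (|3.52 - 4.86|^4 + |2.01 - (-4.19)|^4 + |-3.63 - (-1.62)|^4 + |4.31 - 0.95|^4)^(1/4)
= (1.34^4 + 6.2^4 + 2.01^4 + 3.36^4)^(1/4) ≈ (3.2242 + 1477.6336 + 16.3224 + 127.4551)^(1/4) = (1624.6353)^(1/4) ≈ 6.3488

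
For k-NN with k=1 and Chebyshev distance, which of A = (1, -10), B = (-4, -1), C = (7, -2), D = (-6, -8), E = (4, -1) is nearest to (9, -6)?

Distances: d(A) = 8, d(B) = 13, d(C) = 4, d(D) = 15, d(E) = 5. Nearest: C = (7, -2) with distance 4.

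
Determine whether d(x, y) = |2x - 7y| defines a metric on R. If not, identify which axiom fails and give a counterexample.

No. d fails symmetry: d(5, 2) = |2·5 - 7·2| = |-4| = 4, but d(2, 5) = |2·2 - 7·5| = |-31| = 31. Since 4 ≠ 31, d(x,y) ≠ d(y,x) in general.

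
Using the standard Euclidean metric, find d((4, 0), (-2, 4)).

√(Σ(x_i - y_i)²) = √((4 - (-2))² + (0 - 4)²)
= √(6² + (-4)²) = √(36 + 16) = √52 ≈ 7.2111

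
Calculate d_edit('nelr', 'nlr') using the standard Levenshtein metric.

Let D[i][j] be the edit distance between the first i characters of 'nelr' and the first j characters of 'nlr', with D[i][0] = i, D[0][j] = j, and D[i][j] = D[i-1][j-1] if the characters match, else 1 + min(D[i-1][j], D[i][j-1], D[i-1][j-1]). Filling the table (rows: prefixes of 'nelr', columns: prefixes of 'nlr'):
     ε  n  l  r
  ε  0  1  2  3
  n  1  0  1  2
  e  2  1  1  2
  l  3  2  1  2
  r  4  3  2  1
The bottom-right entry gives D[4][3] = 1, so no sequence of fewer than 1 edit works. Backtracking through the table gives one optimal edit sequence (1 edit):
  nelr → nlr (del e @2)
Edit distance = 1.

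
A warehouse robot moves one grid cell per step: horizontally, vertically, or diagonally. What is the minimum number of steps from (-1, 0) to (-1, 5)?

max(|x_i - y_i|) = max(|-1 - (-1)|, |0 - 5|) = max(0, 5) = 5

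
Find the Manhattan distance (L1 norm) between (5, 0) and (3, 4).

Σ|x_i - y_i| = |5 - 3| + |0 - 4| = 2 + 4 = 6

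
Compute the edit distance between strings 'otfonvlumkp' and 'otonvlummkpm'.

Let D[i][j] be the edit distance between the first i characters of 'otfonvlumkp' and the first j characters of 'otonvlummkpm', with D[i][0] = i, D[0][j] = j, and D[i][j] = D[i-1][j-1] if the characters match, else 1 + min(D[i-1][j], D[i][j-1], D[i-1][j-1]). Filling the table (rows: prefixes of 'otfonvlumkp', columns: prefixes of 'otonvlummkpm'):
     ε  o  t  o  n  v  l  u  m  m  k  p  m
  ε  0  1  2  3  4  5  6  7  8  9 10 11 12
  o  1  0  1  2  3  4  5  6  7  8  9 10 11
  t  2  1  0  1  2  3  4  5  6  7  8  9 10
  f  3  2  1  1  2  3  4  5  6  7  8  9 10
  o  4  3  2  1  2  3  4  5  6  7  8  9 10
  n  5  4  3  2  1  2  3  4  5  6  7  8  9
  v  6  5  4  3  2  1  2  3  4  5  6  7  8
  l  7  6  5  4  3  2  1  2  3  4  5  6  7
  u  8  7  6  5  4  3  2  1  2  3  4  5  6
  m  9  8  7  6  5  4  3  2  1  2  3  4  5
  k 10  9  8  7  6  5  4  3  2  2  2  3  4
  p 11 10  9  8  7  6  5  4  3  3  3  2  3
The bottom-right entry gives D[11][12] = 3, so no sequence of fewer than 3 edits works. Backtracking through the table gives one optimal edit sequence (3 edits):
  otfonvlumkp → otonvlumkp (del f @3)
  otonvlumkp → otonvlummkp (ins m @8)
  otonvlummkp → otonvlummkpm (ins m @12)
Edit distance = 3.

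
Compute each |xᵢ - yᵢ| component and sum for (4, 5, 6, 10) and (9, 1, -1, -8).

Σ|x_i - y_i| = |4 - 9| + |5 - 1| + |6 - (-1)| + |10 - (-8)| = 5 + 4 + 7 + 18 = 34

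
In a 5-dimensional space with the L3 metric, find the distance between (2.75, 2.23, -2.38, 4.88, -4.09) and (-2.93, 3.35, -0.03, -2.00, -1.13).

(Σ|x_i - y_i|^3)^(1/3) = (|2.75 - (-2.93)|^3 + |2.23 - 3.35|^3 + |-2.38 - (-0.03)|^3 + |4.88 - (-2)|^3 + |-4.09 - (-1.13)|^3)^(1/3)
= (5.68^3 + 1.12^3 + 2.35^3 + 6.88^3 + 2.96^3)^(1/3) ≈ (183.2504 + 1.4049 + 12.9779 + 325.6607 + 25.9343)^(1/3) = (549.2282)^(1/3) ≈ 8.1894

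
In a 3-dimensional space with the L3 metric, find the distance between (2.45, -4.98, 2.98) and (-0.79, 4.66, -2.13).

(Σ|x_i - y_i|^3)^(1/3) = (|2.45 - (-0.79)|^3 + |-4.98 - 4.66|^3 + |2.98 - (-2.13)|^3)^(1/3)
= (3.24^3 + 9.64^3 + 5.11^3)^(1/3) ≈ (34.0122 + 895.8413 + 133.4328)^(1/3) = (1063.2863)^(1/3) ≈ 10.2067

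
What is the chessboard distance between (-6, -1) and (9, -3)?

max(|x_i - y_i|) = max(|-6 - 9|, |-1 - (-3)|) = max(15, 2) = 15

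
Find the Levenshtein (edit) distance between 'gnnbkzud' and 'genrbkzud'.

Let D[i][j] be the edit distance between the first i characters of 'gnnbkzud' and the first j characters of 'genrbkzud', with D[i][0] = i, D[0][j] = j, and D[i][j] = D[i-1][j-1] if the characters match, else 1 + min(D[i-1][j], D[i][j-1], D[i-1][j-1]). Filling the table (rows: prefixes of 'gnnbkzud', columns: prefixes of 'genrbkzud'):
     ε  g  e  n  r  b  k  z  u  d
  ε  0  1  2  3  4  5  6  7  8  9
  g  1  0  1  2  3  4  5  6  7  8
  n  2  1  1  1  2  3  4  5  6  7
  n  3  2  2  1  2  3  4  5  6  7
  b  4  3  3  2  2  2  3  4  5  6
  k  5  4  4  3  3  3  2  3  4  5
  z  6  5  5  4  4  4  3  2  3  4
  u  7  6  6  5  5  5  4  3  2  3
  d  8  7  7  6  6  6  5  4  3  2
The bottom-right entry gives D[8][9] = 2, so no sequence of fewer than 2 edits works. Backtracking through the table gives one optimal edit sequence (2 edits):
  gnnbkzud → gennbkzud (ins e @2)
  gennbkzud → genrbkzud (sub n→r @4)
Edit distance = 2.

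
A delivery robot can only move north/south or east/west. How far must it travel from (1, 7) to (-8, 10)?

Σ|x_i - y_i| = |1 - (-8)| + |7 - 10| = 9 + 3 = 12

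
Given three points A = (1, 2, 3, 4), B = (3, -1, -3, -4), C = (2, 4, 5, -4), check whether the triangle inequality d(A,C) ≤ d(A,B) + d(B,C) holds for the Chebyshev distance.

d(A,B) = max(2, 3, 6, 8) = 8, d(B,C) = max(1, 5, 8, 0) = 8, d(A,C) = max(1, 2, 2, 8) = 8.
d(A,C) = 8 ≤ 8 + 8 = 16. Triangle inequality is satisfied.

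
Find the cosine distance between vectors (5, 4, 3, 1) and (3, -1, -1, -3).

With u = (5, 4, 3, 1), v = (3, -1, -1, -3):
u·v = 5·3 + 4·(-1) + 3·(-1) + 1·(-3) = 15 + (-4) + (-3) + (-3) = 5.
|u| = √(5² + 4² + 3² + 1²) = √51, |v| = √(3² + (-1)² + (-1)² + (-3)²) = √20, so |u||v| = √(51·20) = √1020.
cos θ = (u·v)/(|u||v|) = 5/√1020 ≈ 0.1566
Cosine distance = 1 - cos θ ≈ 1 - 0.1566 = 0.8434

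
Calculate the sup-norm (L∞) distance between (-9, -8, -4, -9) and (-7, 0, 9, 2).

max(|x_i - y_i|) = max(|-9 - (-7)|, |-8 - 0|, |-4 - 9|, |-9 - 2|) = max(2, 8, 13, 11) = 13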